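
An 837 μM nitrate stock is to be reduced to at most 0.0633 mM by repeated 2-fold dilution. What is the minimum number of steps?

Need 2ⁿ ≥ 13.2, so n ≥ log(13.2)/log(2) = 3.72.
Minimum whole steps: n = 4.

4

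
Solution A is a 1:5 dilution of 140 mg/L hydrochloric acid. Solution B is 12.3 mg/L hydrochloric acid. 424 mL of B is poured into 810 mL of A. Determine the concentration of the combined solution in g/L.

C_A = 140 mg/L / 5 = 28.0 mg/L.
C_mix = (C_A·V_A + C_B·V_B)/(V_A + V_B) = (28.0×810 + 12.3×424) / 1234 = 22.6 mg/L = 0.0226 g/L.

0.0226 g/L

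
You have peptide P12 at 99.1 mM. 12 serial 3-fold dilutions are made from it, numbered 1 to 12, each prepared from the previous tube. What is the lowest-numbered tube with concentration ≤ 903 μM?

tube 5

Tube n has concentration 99.1 mM / 3ⁿ.
Need 3ⁿ ≥ 99.1 mM / 903 μM = 110, so n ≥ 4.28.
First such tube: n = 5.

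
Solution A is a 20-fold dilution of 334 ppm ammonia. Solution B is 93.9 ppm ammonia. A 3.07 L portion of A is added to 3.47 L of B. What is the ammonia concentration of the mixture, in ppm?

57.7 ppm

C_A = 334 ppm / 20 = 16.7 ppm.
C_mix = (C_A·V_A + C_B·V_B)/(V_A + V_B) = (16.7×3.07 + 93.9×3.47) / 6.540 = 57.7 ppm.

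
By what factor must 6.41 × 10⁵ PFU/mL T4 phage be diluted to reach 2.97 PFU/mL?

2.16 × 10⁵

Factor = C₀/C_target = 6.41 × 10⁵ PFU/mL / 2.97 PFU/mL = 2.16 × 10⁵.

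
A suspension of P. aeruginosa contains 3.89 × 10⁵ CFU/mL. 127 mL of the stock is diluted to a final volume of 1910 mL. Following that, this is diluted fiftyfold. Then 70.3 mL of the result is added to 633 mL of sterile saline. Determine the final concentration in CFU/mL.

51.7 CFU/mL

Overall dilution factor = 15.04 × 50 × 10.00 = 7523.
3.89 × 10⁵ CFU/mL / 7523 = 51.7 CFU/mL.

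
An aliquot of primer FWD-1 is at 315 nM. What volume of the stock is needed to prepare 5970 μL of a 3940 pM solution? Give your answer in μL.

74.7 μL

3940 pM = 3.94 nM.
V₁ = C₂V₂/C₁ = 3.94 × 5970 / 315 = 74.7 μL.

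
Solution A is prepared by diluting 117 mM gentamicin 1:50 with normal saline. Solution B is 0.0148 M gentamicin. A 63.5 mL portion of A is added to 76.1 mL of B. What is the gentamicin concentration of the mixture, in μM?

9130 μM

C_A = 117 mM / 50 = 2.34 mM.
C_B = 0.0148 M = 14.8 mM.
C_mix = (C_A·V_A + C_B·V_B)/(V_A + V_B) = (2.34×63.5 + 14.8×76.1) / 139.6 = 9.13 mM = 9130 μM.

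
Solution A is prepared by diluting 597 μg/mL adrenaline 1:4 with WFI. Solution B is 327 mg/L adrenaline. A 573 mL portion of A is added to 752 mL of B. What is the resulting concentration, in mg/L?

250 mg/L

C_A = 597 μg/mL / 4 = 149 μg/mL.
C_B = 327 mg/L = 327 μg/mL.
C_mix = (C_A·V_A + C_B·V_B)/(V_A + V_B) = (149×573 + 327×752) / 1325 = 250 μg/mL = 250 mg/L.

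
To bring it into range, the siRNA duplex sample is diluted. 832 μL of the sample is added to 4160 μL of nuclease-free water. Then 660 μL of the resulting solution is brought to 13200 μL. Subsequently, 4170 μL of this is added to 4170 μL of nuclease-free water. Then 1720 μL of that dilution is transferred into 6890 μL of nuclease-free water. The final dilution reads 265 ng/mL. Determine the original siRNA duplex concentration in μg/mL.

318 μg/mL

Overall dilution factor = 6 × 20 × 2 × 5.006 = 1201.
Original = 265 ng/mL × 1201 = 3.18 × 10⁵ ng/mL = 318 μg/mL.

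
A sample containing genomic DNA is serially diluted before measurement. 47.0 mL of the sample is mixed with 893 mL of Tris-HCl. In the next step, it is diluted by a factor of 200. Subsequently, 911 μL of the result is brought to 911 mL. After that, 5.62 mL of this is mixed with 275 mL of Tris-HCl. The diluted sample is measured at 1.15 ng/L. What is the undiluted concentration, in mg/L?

Overall dilution factor = 20 × 200 × 1000 × 49.93 = 2.00 × 10⁸.
Original = 1.15 ng/L × 2.00 × 10⁸ = 2.30 × 10⁸ ng/L = 230 mg/L.

230 mg/L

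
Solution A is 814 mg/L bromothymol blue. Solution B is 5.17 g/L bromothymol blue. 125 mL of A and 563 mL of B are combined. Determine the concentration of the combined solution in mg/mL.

C_B = 5.17 g/L = 5170 mg/L.
C_mix = (C_A·V_A + C_B·V_B)/(V_A + V_B) = (814×125 + 5170×563) / 688.0 = 4379 mg/L = 4.38 mg/mL.

4.38 mg/mL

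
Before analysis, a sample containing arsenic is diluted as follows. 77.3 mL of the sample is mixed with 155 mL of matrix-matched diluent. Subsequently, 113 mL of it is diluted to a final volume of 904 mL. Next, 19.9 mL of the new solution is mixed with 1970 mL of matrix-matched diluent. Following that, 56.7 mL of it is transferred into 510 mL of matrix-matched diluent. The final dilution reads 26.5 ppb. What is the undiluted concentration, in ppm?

637 ppm

Overall dilution factor = 3.005 × 8 × 99.99 × 9.995 = 2.40 × 10⁴.
Original = 26.5 ppb × 2.40 × 10⁴ = 6.37 × 10⁵ ppb = 637 ppm.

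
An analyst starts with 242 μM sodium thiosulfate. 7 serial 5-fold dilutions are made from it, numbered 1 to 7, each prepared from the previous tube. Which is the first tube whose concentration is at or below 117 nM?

Tube n has concentration 242 μM / 5ⁿ.
Need 5ⁿ ≥ 242 μM / 117 nM = 2068, so n ≥ 4.74.
First such tube: n = 5.

tube 5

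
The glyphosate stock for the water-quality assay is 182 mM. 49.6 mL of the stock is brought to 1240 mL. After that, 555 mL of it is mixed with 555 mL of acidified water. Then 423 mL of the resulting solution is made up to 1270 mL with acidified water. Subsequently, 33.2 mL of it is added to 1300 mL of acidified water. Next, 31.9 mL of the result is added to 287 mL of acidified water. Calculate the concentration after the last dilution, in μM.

3.02 μM

Overall dilution factor = 25 × 2 × 3.002 × 40.16 × 9.997 = 6.03 × 10⁴.
182 mM / 6.03 × 10⁴ = 3.02 × 10⁻³ mM = 3.02 μM.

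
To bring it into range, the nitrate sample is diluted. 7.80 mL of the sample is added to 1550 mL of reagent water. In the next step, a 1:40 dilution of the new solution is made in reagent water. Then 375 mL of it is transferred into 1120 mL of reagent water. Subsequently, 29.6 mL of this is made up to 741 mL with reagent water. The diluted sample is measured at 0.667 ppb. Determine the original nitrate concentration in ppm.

532 ppm

Overall dilution factor = 199.7 × 40 × 3.987 × 25.03 = 7.97 × 10⁵.
Original = 0.667 ppb × 7.97 × 10⁵ = 5.32 × 10⁵ ppb = 532 ppm.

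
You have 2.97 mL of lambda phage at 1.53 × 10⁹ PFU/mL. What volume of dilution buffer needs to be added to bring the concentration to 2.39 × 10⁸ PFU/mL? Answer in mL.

V₂ = C₁V₁/C₂ = 1.53 × 10⁹ × 2.97 / 2.39 × 10⁸ = 19.0 mL.
Diluent to add = V₂ − V₁ = 19.0 − 2.97 = 16.0 mL.

16.0 mL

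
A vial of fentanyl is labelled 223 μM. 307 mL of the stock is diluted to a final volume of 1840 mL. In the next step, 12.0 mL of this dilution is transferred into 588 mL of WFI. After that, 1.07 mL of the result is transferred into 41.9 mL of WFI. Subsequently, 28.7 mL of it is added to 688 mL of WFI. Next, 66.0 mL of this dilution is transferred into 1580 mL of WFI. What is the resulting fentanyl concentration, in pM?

29.8 pM

Overall dilution factor = 5.993 × 50 × 40.16 × 24.97 × 24.94 = 7.50 × 10⁶.
223 μM / 7.50 × 10⁶ = 2.98 × 10⁻⁵ μM = 29.8 pM.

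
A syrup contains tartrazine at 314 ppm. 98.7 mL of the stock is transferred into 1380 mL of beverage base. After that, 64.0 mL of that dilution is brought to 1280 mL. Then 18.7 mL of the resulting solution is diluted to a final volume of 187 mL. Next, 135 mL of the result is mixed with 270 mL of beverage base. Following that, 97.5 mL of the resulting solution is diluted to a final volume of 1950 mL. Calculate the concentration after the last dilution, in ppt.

Overall dilution factor = 14.98 × 20 × 10 × 3 × 20 = 1.80 × 10⁵.
314 ppm / 1.80 × 10⁵ = 1.75 × 10⁻³ ppm = 1750 ppt.

1750 ppt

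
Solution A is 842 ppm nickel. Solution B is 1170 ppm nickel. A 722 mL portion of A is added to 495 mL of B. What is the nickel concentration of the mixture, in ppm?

975 ppm

C_mix = (C_A·V_A + C_B·V_B)/(V_A + V_B) = (842×722 + 1170×495) / 1217 = 975 ppm.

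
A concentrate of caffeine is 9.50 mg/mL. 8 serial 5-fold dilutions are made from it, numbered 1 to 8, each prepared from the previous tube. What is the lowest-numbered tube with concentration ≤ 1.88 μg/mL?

Tube n has concentration 9.50 mg/mL / 5ⁿ.
Need 5ⁿ ≥ 9.50 mg/mL / 1.88 μg/mL = 5053, so n ≥ 5.30.
First such tube: n = 6.

tube 6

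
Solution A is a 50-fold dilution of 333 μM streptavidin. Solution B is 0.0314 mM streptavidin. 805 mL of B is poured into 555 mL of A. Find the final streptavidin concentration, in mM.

0.0213 mM

C_A = 333 μM / 50 = 6.66 μM.
C_B = 0.0314 mM = 31.4 μM.
C_mix = (C_A·V_A + C_B·V_B)/(V_A + V_B) = (6.66×555 + 31.4×805) / 1360 = 21.3 μM = 0.0213 mM.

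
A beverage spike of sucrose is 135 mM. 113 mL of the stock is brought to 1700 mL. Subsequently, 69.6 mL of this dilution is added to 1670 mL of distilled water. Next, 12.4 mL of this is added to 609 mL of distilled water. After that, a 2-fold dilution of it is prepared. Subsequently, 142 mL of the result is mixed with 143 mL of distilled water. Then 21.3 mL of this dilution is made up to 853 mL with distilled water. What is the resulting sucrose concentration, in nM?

Overall dilution factor = 15.04 × 24.99 × 50.11 × 2 × 2.007 × 40.05 = 3.03 × 10⁶.
135 mM / 3.03 × 10⁶ = 4.46 × 10⁻⁵ mM = 44.6 nM.

44.6 nM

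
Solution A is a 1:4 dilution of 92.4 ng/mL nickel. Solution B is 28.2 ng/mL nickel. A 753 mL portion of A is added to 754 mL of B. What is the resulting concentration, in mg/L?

C_A = 92.4 ng/mL / 4 = 23.1 ng/mL.
C_mix = (C_A·V_A + C_B·V_B)/(V_A + V_B) = (23.1×753 + 28.2×754) / 1507 = 25.7 ng/mL = 0.0257 mg/L.

0.0257 mg/L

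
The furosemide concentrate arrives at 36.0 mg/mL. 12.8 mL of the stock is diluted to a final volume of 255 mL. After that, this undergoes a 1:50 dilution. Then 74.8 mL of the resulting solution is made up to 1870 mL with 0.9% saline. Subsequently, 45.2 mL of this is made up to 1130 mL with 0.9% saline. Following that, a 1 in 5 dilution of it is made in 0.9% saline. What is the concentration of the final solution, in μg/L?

Overall dilution factor = 19.92 × 50 × 25 × 25 × 5 = 3.11 × 10⁶.
36.0 mg/mL / 3.11 × 10⁶ = 1.16 × 10⁻⁵ mg/mL = 11.6 μg/L.

11.6 μg/L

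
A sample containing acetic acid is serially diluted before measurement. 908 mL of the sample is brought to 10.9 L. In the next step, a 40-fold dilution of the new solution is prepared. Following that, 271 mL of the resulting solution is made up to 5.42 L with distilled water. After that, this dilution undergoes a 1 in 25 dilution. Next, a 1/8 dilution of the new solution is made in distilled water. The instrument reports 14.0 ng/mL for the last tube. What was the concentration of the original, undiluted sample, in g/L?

26.9 g/L

Overall dilution factor = 12.00 × 40 × 20 × 25 × 8 = 1.92 × 10⁶.
Original = 14.0 ng/mL × 1.92 × 10⁶ = 2.69 × 10⁷ ng/mL = 26.9 g/L.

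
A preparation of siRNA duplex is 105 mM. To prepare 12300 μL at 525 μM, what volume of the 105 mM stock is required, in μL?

525 μM = 0.525 mM.
V₁ = C₂V₂/C₁ = 0.525 × 12300 / 105 = 61.5 μL.

61.5 μL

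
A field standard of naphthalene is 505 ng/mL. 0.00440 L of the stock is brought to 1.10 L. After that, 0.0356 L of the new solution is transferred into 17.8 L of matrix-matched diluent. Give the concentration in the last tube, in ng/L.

Overall dilution factor = 250 × 501 = 1.25 × 10⁵.
505 ng/mL / 1.25 × 10⁵ = 4.03 × 10⁻³ ng/mL = 4.03 ng/L.

4.03 ng/L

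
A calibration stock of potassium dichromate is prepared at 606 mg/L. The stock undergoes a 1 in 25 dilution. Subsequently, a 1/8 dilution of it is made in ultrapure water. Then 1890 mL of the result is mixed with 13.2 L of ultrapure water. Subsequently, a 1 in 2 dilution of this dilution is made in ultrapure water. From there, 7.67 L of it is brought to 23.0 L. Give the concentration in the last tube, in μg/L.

63.3 μg/L

Overall dilution factor = 25 × 8 × 7.984 × 2 × 2.999 = 9577.
606 mg/L / 9577 = 0.0633 mg/L = 63.3 μg/L.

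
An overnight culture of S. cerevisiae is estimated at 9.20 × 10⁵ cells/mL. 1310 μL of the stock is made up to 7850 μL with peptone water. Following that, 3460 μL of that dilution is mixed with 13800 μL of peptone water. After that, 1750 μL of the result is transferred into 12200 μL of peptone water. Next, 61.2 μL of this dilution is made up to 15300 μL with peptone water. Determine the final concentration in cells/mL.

Overall dilution factor = 5.992 × 4.988 × 7.971 × 250 = 5.96 × 10⁴.
9.20 × 10⁵ cells/mL / 5.96 × 10⁴ = 15.4 cells/mL.

15.4 cells/mL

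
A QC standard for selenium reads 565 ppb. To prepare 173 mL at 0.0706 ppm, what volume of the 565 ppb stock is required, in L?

0.0706 ppm = 70.6 ppb.
V₁ = C₂V₂/C₁ = 70.6 × 173 / 565 = 21.6 mL = 0.0216 L.

0.0216 L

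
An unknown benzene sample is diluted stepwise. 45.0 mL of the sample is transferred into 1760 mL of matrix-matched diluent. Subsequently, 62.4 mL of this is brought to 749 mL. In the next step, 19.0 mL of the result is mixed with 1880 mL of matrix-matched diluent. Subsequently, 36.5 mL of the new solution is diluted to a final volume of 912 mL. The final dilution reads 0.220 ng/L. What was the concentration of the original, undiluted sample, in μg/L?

Overall dilution factor = 40.11 × 12.00 × 99.95 × 24.99 = 1.20 × 10⁶.
Original = 0.220 ng/L × 1.20 × 10⁶ = 2.65 × 10⁵ ng/L = 265 μg/L.

265 μg/L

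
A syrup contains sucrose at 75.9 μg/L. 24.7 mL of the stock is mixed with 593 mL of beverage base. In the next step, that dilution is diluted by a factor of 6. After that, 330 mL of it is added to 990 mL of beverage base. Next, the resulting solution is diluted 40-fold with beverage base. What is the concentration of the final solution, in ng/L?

Overall dilution factor = 25.01 × 6 × 4 × 40 = 2.40 × 10⁴.
75.9 μg/L / 2.40 × 10⁴ = 3.16 × 10⁻³ μg/L = 3.16 ng/L.

3.16 ng/L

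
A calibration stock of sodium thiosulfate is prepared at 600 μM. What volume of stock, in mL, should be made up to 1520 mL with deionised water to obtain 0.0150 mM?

38.0 mL

0.0150 mM = 15.0 μM.
V₁ = C₂V₂/C₁ = 15.0 × 1520 / 600 = 38.0 mL.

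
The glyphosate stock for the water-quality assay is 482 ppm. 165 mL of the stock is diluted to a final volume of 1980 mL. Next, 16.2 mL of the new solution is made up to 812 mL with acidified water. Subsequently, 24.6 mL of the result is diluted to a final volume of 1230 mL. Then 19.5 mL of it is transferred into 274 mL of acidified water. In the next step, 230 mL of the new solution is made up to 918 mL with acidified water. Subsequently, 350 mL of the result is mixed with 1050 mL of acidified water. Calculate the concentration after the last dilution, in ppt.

66.7 ppt

Overall dilution factor = 12 × 50.12 × 50 × 15.05 × 3.991 × 4 = 7.23 × 10⁶.
482 ppm / 7.23 × 10⁶ = 6.67 × 10⁻⁵ ppm = 66.7 ppt.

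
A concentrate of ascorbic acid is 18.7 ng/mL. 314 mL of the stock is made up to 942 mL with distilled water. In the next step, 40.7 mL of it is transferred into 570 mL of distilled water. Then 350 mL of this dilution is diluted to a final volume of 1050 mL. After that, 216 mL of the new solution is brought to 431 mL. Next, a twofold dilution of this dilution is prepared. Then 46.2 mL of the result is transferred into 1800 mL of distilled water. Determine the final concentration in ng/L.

Overall dilution factor = 3 × 15.00 × 3 × 1.995 × 2 × 39.96 = 2.15 × 10⁴.
18.7 ng/mL / 2.15 × 10⁴ = 8.68 × 10⁻⁴ ng/mL = 0.868 ng/L.

0.868 ng/L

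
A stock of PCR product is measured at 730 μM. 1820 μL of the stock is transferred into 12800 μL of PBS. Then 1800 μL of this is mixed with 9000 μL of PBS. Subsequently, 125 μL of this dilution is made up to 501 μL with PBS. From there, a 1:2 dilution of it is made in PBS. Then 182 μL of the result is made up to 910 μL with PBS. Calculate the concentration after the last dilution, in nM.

Overall dilution factor = 8.033 × 6 × 4.008 × 2 × 5 = 1932.
730 μM / 1932 = 0.378 μM = 378 nM.

378 nM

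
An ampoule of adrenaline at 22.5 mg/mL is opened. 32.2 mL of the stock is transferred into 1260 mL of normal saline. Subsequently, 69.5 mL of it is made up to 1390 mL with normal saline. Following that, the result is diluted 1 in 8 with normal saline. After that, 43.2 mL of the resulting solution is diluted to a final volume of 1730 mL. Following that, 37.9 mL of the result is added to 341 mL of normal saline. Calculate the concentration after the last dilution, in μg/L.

8.75 μg/L

Overall dilution factor = 40.13 × 20 × 8 × 40.05 × 9.997 = 2.57 × 10⁶.
22.5 mg/mL / 2.57 × 10⁶ = 8.75 × 10⁻⁶ mg/mL = 8.75 μg/L.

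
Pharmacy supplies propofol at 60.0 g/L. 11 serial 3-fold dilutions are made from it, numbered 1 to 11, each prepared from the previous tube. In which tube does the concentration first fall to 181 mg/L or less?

tube 6

Tube n has concentration 60.0 g/L / 3ⁿ.
Need 3ⁿ ≥ 60.0 g/L / 181 mg/L = 331, so n ≥ 5.28.
First such tube: n = 6.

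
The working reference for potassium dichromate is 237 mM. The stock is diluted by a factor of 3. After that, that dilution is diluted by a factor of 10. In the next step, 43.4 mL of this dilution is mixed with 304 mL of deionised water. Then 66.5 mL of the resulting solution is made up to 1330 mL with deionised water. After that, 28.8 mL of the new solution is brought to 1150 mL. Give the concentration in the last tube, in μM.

Overall dilution factor = 3 × 10 × 8.005 × 20 × 39.93 = 1.92 × 10⁵.
237 mM / 1.92 × 10⁵ = 1.24 × 10⁻³ mM = 1.24 μM.

1.24 μM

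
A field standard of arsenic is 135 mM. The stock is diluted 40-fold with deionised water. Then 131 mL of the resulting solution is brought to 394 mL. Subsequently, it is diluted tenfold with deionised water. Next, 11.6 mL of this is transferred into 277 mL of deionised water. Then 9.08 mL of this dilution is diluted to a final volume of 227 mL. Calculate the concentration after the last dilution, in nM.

Overall dilution factor = 40 × 3.008 × 10 × 24.88 × 25 = 7.48 × 10⁵.
135 mM / 7.48 × 10⁵ = 1.80 × 10⁻⁴ mM = 180 nM.

180 nM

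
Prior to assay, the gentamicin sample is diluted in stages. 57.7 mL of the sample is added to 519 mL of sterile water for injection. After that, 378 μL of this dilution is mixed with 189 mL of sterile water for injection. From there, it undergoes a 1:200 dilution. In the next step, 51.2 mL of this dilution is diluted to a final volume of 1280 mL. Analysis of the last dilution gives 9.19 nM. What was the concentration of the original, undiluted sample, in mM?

230 mM

Overall dilution factor = 9.995 × 501 × 200 × 25 = 2.50 × 10⁷.
Original = 9.19 nM × 2.50 × 10⁷ = 2.30 × 10⁸ nM = 230 mM.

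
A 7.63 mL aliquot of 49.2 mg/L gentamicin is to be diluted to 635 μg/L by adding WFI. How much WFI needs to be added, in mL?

635 μg/L = 0.635 mg/L.
V₂ = C₁V₁/C₂ = 49.2 × 7.63 / 0.635 = 591 mL.
Diluent to add = V₂ − V₁ = 591 − 7.63 = 584 mL.

584 mL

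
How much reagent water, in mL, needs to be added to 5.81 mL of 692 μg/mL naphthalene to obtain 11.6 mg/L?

341 mL

11.6 mg/L = 11.6 μg/mL.
V₂ = C₁V₁/C₂ = 692 × 5.81 / 11.6 = 347 mL.
Diluent to add = V₂ − V₁ = 347 − 5.81 = 341 mL.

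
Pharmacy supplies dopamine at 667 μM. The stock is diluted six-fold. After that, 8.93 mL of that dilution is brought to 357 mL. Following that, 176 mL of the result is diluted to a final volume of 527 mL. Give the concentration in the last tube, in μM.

0.929 μM

Overall dilution factor = 6 × 39.98 × 2.994 = 718.
667 μM / 718 = 0.929 μM.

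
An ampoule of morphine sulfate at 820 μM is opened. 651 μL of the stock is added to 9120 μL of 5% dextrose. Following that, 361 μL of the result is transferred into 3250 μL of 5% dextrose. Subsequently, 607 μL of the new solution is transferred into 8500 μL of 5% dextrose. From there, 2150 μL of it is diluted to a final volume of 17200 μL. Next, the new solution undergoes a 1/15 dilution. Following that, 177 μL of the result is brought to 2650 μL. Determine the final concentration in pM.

Overall dilution factor = 15.01 × 10.00 × 15.00 × 8 × 15 × 14.97 = 4.05 × 10⁶.
820 μM / 4.05 × 10⁶ = 2.03 × 10⁻⁴ μM = 203 pM.

203 pM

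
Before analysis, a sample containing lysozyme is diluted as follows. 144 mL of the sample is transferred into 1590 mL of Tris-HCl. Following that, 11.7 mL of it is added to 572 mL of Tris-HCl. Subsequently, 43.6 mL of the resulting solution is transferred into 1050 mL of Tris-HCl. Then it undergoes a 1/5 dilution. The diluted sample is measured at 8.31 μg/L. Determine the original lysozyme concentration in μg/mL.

Overall dilution factor = 12.04 × 49.89 × 25.08 × 5 = 7.53 × 10⁴.
Original = 8.31 μg/L × 7.53 × 10⁴ = 6.26 × 10⁵ μg/L = 626 μg/mL.

626 μg/mL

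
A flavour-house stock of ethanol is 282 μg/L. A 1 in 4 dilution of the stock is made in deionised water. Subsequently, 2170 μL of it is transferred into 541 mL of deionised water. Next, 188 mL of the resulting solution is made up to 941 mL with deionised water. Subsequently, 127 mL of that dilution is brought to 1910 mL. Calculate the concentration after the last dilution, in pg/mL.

Overall dilution factor = 4 × 250.3 × 5.005 × 15.04 = 7.54 × 10⁴.
282 μg/L / 7.54 × 10⁴ = 3.74 × 10⁻³ μg/L = 3.74 pg/mL.

3.74 pg/mL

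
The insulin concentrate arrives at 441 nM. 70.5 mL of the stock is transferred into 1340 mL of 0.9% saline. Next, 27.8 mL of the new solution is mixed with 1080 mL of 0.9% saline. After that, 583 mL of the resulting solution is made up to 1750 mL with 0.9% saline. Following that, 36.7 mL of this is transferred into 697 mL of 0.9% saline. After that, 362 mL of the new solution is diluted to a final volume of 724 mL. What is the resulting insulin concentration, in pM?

Overall dilution factor = 20.01 × 39.85 × 3.002 × 19.99 × 2 = 9.57 × 10⁴.
441 nM / 9.57 × 10⁴ = 4.61 × 10⁻³ nM = 4.61 pM.

4.61 pM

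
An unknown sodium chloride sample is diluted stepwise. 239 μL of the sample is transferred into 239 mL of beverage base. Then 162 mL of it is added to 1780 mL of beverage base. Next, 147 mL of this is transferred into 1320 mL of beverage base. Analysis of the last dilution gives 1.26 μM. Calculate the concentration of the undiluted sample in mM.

151 mM

Overall dilution factor = 1001 × 11.99 × 9.980 = 1.20 × 10⁵.
Original = 1.26 μM × 1.20 × 10⁵ = 1.51 × 10⁵ μM = 151 mM.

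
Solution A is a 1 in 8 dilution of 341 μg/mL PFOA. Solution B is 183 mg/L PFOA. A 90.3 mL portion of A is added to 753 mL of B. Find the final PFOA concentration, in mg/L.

168 mg/L

C_A = 341 μg/mL / 8 = 42.6 μg/mL.
C_B = 183 mg/L = 183 μg/mL.
C_mix = (C_A·V_A + C_B·V_B)/(V_A + V_B) = (42.6×90.3 + 183×753) / 843.3 = 168 μg/mL = 168 mg/L.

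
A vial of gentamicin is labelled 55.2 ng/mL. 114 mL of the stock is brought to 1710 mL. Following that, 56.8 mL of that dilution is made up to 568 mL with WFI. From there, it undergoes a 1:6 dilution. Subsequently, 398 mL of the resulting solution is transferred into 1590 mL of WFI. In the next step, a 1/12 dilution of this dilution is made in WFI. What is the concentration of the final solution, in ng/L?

Overall dilution factor = 15 × 10 × 6 × 4.995 × 12 = 5.39 × 10⁴.
55.2 ng/mL / 5.39 × 10⁴ = 1.02 × 10⁻³ ng/mL = 1.02 ng/L.

1.02 ng/L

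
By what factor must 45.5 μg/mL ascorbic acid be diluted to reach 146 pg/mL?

Factor = C₀/C_target = 45.5 μg/mL / 146 pg/mL = 3.12 × 10⁵.

3.12 × 10⁵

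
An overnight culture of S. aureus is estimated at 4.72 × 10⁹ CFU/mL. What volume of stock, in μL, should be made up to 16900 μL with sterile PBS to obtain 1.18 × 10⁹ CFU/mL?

V₁ = C₂V₂/C₁ = 1.18 × 10⁹ × 16900 / 4.72 × 10⁹ = 4225 μL.

4220 μL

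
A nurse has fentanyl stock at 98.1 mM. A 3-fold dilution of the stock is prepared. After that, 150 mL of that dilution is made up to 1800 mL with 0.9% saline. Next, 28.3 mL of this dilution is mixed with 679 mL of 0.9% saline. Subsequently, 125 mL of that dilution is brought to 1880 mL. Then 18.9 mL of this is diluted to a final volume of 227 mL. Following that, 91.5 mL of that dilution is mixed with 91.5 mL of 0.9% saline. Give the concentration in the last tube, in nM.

Overall dilution factor = 3 × 12 × 24.99 × 15.04 × 12.01 × 2 = 3.25 × 10⁵.
98.1 mM / 3.25 × 10⁵ = 3.02 × 10⁻⁴ mM = 302 nM.

302 nM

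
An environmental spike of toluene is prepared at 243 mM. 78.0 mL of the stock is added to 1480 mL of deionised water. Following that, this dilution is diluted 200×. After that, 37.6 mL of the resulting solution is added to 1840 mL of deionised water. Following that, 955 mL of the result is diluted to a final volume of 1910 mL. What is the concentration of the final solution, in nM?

609 nM

Overall dilution factor = 19.97 × 200 × 49.94 × 2 = 3.99 × 10⁵.
243 mM / 3.99 × 10⁵ = 6.09 × 10⁻⁴ mM = 609 nM.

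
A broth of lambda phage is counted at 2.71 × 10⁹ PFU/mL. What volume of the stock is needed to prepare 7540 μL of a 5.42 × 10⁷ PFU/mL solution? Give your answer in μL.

V₁ = C₂V₂/C₁ = 5.42 × 10⁷ × 7540 / 2.71 × 10⁹ = 151 μL.

151 μL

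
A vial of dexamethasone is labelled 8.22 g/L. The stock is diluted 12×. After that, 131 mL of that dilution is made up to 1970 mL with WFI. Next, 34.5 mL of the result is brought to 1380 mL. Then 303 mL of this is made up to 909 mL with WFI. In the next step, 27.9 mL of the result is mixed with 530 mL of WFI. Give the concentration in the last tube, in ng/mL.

Overall dilution factor = 12 × 15.04 × 40 × 3 × 20.00 = 4.33 × 10⁵.
8.22 g/L / 4.33 × 10⁵ = 1.90 × 10⁻⁵ g/L = 19.0 ng/mL.

19.0 ng/mL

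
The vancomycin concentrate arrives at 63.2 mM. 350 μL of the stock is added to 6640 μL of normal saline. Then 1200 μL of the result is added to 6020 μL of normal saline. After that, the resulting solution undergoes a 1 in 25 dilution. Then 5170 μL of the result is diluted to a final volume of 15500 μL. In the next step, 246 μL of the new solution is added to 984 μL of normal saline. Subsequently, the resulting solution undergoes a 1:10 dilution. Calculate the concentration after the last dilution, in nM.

140 nM

Overall dilution factor = 19.97 × 6.017 × 25 × 2.998 × 5 × 10 = 4.50 × 10⁵.
63.2 mM / 4.50 × 10⁵ = 1.40 × 10⁻⁴ mM = 140 nM.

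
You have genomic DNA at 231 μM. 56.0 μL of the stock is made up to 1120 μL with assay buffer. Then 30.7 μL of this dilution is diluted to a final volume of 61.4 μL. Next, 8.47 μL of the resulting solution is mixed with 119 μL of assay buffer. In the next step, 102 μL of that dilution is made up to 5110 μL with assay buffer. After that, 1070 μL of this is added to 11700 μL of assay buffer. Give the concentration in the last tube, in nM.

Overall dilution factor = 20 × 2 × 15.05 × 50.10 × 11.93 = 3.60 × 10⁵.
231 μM / 3.60 × 10⁵ = 6.42 × 10⁻⁴ μM = 0.642 nM.

0.642 nM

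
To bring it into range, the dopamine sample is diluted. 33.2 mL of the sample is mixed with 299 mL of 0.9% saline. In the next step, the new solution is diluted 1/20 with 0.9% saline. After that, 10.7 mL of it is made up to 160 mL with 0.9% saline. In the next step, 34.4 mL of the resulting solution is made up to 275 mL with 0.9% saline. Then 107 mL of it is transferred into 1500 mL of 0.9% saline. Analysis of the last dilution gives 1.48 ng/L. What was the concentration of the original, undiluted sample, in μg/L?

Overall dilution factor = 10.01 × 20 × 14.95 × 7.994 × 15.02 = 3.59 × 10⁵.
Original = 1.48 ng/L × 3.59 × 10⁵ = 5.32 × 10⁵ ng/L = 532 μg/L.

532 μg/L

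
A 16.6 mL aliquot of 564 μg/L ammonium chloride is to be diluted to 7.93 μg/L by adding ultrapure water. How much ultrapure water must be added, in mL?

V₂ = C₁V₁/C₂ = 564 × 16.6 / 7.93 = 1181 mL.
Diluent to add = V₂ − V₁ = 1181 − 16.6 = 1160 mL.

1160 mL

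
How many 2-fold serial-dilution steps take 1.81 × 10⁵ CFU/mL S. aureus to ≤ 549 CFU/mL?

Need 2ⁿ ≥ 330, so n ≥ log(330)/log(2) = 8.36.
Minimum whole steps: n = 9.

9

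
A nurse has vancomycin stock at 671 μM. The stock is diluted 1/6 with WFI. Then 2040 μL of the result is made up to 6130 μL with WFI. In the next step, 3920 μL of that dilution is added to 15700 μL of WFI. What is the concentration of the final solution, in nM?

Overall dilution factor = 6 × 3.005 × 5.005 = 90.2.
671 μM / 90.2 = 7.44 μM = 7440 nM.

7440 nM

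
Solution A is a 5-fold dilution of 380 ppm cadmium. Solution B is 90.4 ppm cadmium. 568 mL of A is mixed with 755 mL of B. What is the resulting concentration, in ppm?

84.2 ppm

C_A = 380 ppm / 5 = 76.0 ppm.
C_mix = (C_A·V_A + C_B·V_B)/(V_A + V_B) = (76.0×568 + 90.4×755) / 1323 = 84.2 ppm.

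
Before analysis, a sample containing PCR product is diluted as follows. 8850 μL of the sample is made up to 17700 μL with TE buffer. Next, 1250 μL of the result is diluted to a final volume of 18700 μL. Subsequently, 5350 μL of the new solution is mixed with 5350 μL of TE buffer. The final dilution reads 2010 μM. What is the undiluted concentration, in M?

0.120 M

Overall dilution factor = 2 × 14.96 × 2 = 59.8.
Original = 2010 μM × 59.8 = 1.20 × 10⁵ μM = 0.120 M.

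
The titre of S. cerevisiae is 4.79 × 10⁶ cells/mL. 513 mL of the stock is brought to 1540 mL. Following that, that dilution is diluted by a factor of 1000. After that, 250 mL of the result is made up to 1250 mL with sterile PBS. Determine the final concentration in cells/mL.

Overall dilution factor = 3.002 × 1000 × 5 = 1.50 × 10⁴.
4.79 × 10⁶ cells/mL / 1.50 × 10⁴ = 319 cells/mL.

319 cells/mL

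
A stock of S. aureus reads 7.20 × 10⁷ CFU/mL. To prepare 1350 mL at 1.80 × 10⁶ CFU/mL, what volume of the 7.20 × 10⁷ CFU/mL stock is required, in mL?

33.8 mL

V₁ = C₂V₂/C₁ = 1.80 × 10⁶ × 1350 / 7.20 × 10⁷ = 33.8 mL.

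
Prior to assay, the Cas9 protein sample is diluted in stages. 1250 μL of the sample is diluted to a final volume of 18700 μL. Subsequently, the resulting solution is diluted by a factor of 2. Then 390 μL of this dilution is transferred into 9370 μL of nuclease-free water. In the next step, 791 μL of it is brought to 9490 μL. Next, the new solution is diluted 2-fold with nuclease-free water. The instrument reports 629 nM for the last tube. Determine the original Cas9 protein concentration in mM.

11.3 mM

Overall dilution factor = 14.96 × 2 × 25.03 × 12.00 × 2 = 1.80 × 10⁴.
Original = 629 nM × 1.80 × 10⁴ = 1.13 × 10⁷ nM = 11.3 mM.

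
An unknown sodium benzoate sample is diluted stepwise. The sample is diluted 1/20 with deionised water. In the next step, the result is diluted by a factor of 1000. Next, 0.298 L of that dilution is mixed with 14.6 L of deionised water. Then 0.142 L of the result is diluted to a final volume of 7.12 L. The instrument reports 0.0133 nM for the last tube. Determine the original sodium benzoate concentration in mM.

Overall dilution factor = 20 × 1000 × 49.99 × 50.14 = 5.01 × 10⁷.
Original = 0.0133 nM × 5.01 × 10⁷ = 6.67 × 10⁵ nM = 0.667 mM.

0.667 mM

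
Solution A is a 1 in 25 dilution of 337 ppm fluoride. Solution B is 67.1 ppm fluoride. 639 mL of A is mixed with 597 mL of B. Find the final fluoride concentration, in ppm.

C_A = 337 ppm / 25 = 13.5 ppm.
C_mix = (C_A·V_A + C_B·V_B)/(V_A + V_B) = (13.5×639 + 67.1×597) / 1236 = 39.4 ppm.

39.4 ppm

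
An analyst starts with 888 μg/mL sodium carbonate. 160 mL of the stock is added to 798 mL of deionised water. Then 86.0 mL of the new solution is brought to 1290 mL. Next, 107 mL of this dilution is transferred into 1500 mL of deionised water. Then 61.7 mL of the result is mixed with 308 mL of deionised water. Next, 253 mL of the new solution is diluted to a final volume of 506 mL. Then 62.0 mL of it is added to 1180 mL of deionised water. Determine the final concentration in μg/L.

Overall dilution factor = 5.987 × 15 × 15.02 × 5.992 × 2 × 20.03 = 3.24 × 10⁵.
888 μg/mL / 3.24 × 10⁵ = 2.74 × 10⁻³ μg/mL = 2.74 μg/L.

2.74 μg/L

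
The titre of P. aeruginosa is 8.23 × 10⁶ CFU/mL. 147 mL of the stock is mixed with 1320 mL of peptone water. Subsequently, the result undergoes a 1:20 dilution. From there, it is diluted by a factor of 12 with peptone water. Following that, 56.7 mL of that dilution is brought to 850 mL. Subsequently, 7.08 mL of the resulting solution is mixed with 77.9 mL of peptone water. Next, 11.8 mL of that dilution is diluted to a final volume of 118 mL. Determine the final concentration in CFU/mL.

1.91 CFU/mL

Overall dilution factor = 9.980 × 20 × 12 × 14.99 × 12.00 × 10 = 4.31 × 10⁶.
8.23 × 10⁶ CFU/mL / 4.31 × 10⁶ = 1.91 CFU/mL.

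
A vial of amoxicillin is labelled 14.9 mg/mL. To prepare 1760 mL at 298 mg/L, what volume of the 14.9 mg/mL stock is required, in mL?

35.2 mL

298 mg/L = 0.298 mg/mL.
V₁ = C₂V₂/C₁ = 0.298 × 1760 / 14.9 = 35.2 mL.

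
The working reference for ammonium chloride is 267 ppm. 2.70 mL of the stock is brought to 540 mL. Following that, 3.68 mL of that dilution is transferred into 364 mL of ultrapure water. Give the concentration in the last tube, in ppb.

Overall dilution factor = 200 × 99.91 = 2.00 × 10⁴.
267 ppm / 2.00 × 10⁴ = 0.0134 ppm = 13.4 ppb.

13.4 ppb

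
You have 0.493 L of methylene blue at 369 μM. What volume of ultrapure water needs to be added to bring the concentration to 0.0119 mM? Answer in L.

0.0119 mM = 11.9 μM.
V₂ = C₁V₁/C₂ = 369 × 0.493 / 11.9 = 15.3 L.
Diluent to add = V₂ − V₁ = 15.3 − 0.493 = 14.8 L.

14.8 L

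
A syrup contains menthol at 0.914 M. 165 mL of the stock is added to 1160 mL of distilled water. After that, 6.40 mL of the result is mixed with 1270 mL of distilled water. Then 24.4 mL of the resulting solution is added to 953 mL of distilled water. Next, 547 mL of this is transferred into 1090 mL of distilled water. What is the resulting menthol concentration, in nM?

4760 nM

Overall dilution factor = 8.030 × 199.4 × 40.06 × 2.993 = 1.92 × 10⁵.
0.914 M / 1.92 × 10⁵ = 4.76 × 10⁻⁶ M = 4760 nM.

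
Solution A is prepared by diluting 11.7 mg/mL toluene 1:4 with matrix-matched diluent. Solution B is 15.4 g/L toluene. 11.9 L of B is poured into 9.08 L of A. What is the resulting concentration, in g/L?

10.0 g/L

C_A = 11.7 mg/mL / 4 = 2.92 mg/mL.
C_B = 15.4 g/L = 15.4 mg/mL.
C_mix = (C_A·V_A + C_B·V_B)/(V_A + V_B) = (2.92×9.08 + 15.4×11.9) / 20.98 = 10.0 mg/mL = 10.0 g/L.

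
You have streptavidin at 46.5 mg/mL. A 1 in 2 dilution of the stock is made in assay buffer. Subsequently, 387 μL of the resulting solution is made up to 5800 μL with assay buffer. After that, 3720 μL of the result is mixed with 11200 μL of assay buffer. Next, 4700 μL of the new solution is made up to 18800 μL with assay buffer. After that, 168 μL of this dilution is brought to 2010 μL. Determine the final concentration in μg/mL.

8.08 μg/mL

Overall dilution factor = 2 × 14.99 × 4.011 × 4 × 11.96 = 5753.
46.5 mg/mL / 5753 = 8.08 × 10⁻³ mg/mL = 8.08 μg/mL.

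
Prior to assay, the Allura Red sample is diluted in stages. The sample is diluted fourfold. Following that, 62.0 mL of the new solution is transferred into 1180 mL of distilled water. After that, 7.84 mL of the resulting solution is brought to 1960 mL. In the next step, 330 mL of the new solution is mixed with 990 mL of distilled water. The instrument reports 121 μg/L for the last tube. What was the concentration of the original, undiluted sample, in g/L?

Overall dilution factor = 4 × 20.03 × 250 × 4 = 8.01 × 10⁴.
Original = 121 μg/L × 8.01 × 10⁴ = 9.70 × 10⁶ μg/L = 9.70 g/L.

9.70 g/L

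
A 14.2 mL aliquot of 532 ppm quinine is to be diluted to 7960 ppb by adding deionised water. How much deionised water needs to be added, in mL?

935 mL

7960 ppb = 7.96 ppm.
V₂ = C₁V₁/C₂ = 532 × 14.2 / 7.96 = 949 mL.
Diluent to add = V₂ − V₁ = 949 − 14.2 = 935 mL.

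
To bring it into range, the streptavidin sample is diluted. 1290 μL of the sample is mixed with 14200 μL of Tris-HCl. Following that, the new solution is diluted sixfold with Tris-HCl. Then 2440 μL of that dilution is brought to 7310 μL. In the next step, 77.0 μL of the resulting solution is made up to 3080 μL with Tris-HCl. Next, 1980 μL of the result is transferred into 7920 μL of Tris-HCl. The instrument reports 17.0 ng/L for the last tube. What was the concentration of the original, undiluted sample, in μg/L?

Overall dilution factor = 12.01 × 6 × 2.996 × 40 × 5 = 4.32 × 10⁴.
Original = 17.0 ng/L × 4.32 × 10⁴ = 7.34 × 10⁵ ng/L = 734 μg/L.

734 μg/L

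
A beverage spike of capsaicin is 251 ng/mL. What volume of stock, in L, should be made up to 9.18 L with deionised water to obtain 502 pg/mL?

0.0184 L

502 pg/mL = 0.502 ng/mL.
V₁ = C₂V₂/C₁ = 0.502 × 9.18 / 251 = 0.0184 L.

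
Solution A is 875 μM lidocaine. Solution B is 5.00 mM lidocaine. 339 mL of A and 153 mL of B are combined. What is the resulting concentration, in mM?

C_B = 5.00 mM = 5000 μM.
C_mix = (C_A·V_A + C_B·V_B)/(V_A + V_B) = (875×339 + 5000×153) / 492.0 = 2158 μM = 2.16 mM.

2.16 mM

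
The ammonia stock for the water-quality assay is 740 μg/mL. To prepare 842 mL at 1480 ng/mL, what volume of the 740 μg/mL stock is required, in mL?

1.68 mL

1480 ng/mL = 1.48 μg/mL.
V₁ = C₂V₂/C₁ = 1.48 × 842 / 740 = 1.68 mL.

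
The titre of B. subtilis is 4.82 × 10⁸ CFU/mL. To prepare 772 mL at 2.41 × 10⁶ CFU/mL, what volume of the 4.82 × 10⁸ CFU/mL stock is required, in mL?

V₁ = C₂V₂/C₁ = 2.41 × 10⁶ × 772 / 4.82 × 10⁸ = 3.86 mL.

3.86 mL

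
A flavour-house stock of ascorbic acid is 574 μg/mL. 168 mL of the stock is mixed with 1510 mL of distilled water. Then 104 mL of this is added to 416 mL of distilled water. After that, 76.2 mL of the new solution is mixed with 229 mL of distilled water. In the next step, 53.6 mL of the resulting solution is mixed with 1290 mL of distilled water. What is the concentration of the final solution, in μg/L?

114 μg/L

Overall dilution factor = 9.988 × 5 × 4.005 × 25.07 = 5014.
574 μg/mL / 5014 = 0.114 μg/mL = 114 μg/L.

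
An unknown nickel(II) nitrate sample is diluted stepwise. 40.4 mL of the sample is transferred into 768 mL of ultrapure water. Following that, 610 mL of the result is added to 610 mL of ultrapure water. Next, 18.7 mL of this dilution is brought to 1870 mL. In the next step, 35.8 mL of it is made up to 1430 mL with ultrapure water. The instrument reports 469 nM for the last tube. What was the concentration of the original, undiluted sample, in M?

0.0750 M

Overall dilution factor = 20.01 × 2 × 100 × 39.94 = 1.60 × 10⁵.
Original = 469 nM × 1.60 × 10⁵ = 7.50 × 10⁷ nM = 0.0750 M.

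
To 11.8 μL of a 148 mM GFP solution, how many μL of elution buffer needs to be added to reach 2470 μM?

2470 μM = 2.47 mM.
V₂ = C₁V₁/C₂ = 148 × 11.8 / 2.47 = 707 μL.
Diluent to add = V₂ − V₁ = 707 − 11.8 = 695 μL.

695 μL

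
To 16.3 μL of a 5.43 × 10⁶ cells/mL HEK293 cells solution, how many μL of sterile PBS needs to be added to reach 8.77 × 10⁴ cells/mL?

993 μL

V₂ = C₁V₁/C₂ = 5.43 × 10⁶ × 16.3 / 8.77 × 10⁴ = 1009 μL.
Diluent to add = V₂ − V₁ = 1009 − 16.3 = 993 μL.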